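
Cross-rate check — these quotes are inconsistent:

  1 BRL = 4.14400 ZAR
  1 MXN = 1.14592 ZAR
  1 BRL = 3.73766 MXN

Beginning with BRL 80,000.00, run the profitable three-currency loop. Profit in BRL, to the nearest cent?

Profit: BRL 2,684.54

Profitable loop is BRL → MXN → ZAR → BRL:
BRL 80,000.00 × 3.73766 = MXN 299,012.80
MXN 299,012.80 × 1.14592 = ZAR 342,644.75
ZAR 342,644.75 ÷ 4.14400 = BRL 82,684.54
Profit = BRL 82,684.54 − BRL 80,000.00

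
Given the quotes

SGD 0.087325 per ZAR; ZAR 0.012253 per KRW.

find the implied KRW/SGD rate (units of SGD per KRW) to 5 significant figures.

1 KRW × 0.012253 = 0.012253 ZAR
0.012253 ZAR × 0.087325 = 0.00106999 SGD

KRW/SGD = 0.0010700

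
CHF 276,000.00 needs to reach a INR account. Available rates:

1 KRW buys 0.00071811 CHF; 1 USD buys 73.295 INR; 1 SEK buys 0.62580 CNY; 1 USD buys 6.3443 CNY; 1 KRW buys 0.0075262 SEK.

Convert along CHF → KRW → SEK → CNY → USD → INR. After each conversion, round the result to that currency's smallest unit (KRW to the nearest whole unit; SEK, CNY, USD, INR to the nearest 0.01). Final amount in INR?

CHF 276,000.00 ÷ 0.00071811 = KRW 384,342,232
KRW 384,342,232 × 0.0075262 = SEK 2,892,636.51
SEK 2,892,636.51 × 0.62580 = CNY 1,810,211.93
CNY 1,810,211.93 ÷ 6.3443 = USD 285,328.87
USD 285,328.87 × 73.295 = INR 20,913,179.53

INR 20,913,179.53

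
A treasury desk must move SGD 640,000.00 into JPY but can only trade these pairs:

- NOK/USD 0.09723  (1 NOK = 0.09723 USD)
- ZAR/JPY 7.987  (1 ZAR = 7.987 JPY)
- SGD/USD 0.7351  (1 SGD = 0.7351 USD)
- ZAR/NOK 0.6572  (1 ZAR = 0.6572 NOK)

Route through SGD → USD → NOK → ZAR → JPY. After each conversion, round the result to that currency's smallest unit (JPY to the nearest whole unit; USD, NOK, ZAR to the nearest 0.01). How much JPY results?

JPY 58,804,727

SGD 640,000.00 × 0.7351 = USD 470,464.00
USD 470,464.00 ÷ 0.09723 = NOK 4,838,671.19
NOK 4,838,671.19 ÷ 0.6572 = ZAR 7,362,555.07
ZAR 7,362,555.07 × 7.987 = JPY 58,804,727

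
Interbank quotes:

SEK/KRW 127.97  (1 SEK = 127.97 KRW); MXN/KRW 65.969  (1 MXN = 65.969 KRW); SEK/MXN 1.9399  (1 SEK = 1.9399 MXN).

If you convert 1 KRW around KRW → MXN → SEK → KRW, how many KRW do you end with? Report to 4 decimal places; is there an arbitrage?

Around KRW → MXN → SEK → KRW: 1 ÷ 65.969 ÷ 1.9399 × 127.97 = 0.999975
Product ≈ 1 (deviation 0.003%, within rounding noise).

1.0000 (no arbitrage)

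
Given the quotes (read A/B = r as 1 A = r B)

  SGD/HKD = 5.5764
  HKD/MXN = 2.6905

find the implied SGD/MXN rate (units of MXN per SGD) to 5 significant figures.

1 SGD × 5.5764 = 5.5764 HKD
5.5764 HKD × 2.6905 = 15.0033 MXN

SGD/MXN = 15.003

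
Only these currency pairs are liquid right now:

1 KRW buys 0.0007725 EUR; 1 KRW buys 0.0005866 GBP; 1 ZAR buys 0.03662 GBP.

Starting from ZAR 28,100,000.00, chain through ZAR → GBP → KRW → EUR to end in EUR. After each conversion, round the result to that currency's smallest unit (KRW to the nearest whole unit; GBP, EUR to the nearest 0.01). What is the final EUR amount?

EUR 1,355,130.40

ZAR 28,100,000.00 × 0.03662 = GBP 1,029,022.00
GBP 1,029,022.00 ÷ 0.0005866 = KRW 1,754,214,115
KRW 1,754,214,115 × 0.0007725 = EUR 1,355,130.40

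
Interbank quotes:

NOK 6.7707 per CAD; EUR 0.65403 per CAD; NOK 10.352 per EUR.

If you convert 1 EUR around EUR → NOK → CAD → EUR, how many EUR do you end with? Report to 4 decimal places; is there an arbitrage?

1.0000 (no arbitrage)

Around EUR → NOK → CAD → EUR: 1 × 10.352 ÷ 6.7707 × 0.65403 = 0.999973
Product ≈ 1 (deviation 0.003%, within rounding noise).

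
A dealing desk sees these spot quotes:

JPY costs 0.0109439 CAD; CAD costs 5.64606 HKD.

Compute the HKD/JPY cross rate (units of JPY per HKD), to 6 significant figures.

HKD/JPY = 16.1839

1 HKD ÷ 5.64606 = 0.177115 CAD
0.177115 CAD ÷ 0.0109439 = 16.1839 JPY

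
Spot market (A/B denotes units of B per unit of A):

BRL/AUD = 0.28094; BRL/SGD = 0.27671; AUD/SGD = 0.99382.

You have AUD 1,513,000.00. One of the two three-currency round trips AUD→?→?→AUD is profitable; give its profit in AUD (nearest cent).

Profitable loop is AUD → SGD → BRL → AUD:
AUD 1,513,000.00 × 0.99382 = SGD 1,503,649.66
SGD 1,503,649.66 ÷ 0.27671 = BRL 5,434,027.18
BRL 5,434,027.18 × 0.28094 = AUD 1,526,635.59
Profit = AUD 1,526,635.59 − AUD 1,513,000.00

Profit: AUD 13,635.59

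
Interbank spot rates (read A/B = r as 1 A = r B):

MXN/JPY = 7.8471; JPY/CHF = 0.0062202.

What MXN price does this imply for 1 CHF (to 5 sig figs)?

1 CHF ÷ 0.0062202 = 160.767 JPY
160.767 JPY ÷ 7.8471 = 20.4874 MXN

CHF/MXN = 20.487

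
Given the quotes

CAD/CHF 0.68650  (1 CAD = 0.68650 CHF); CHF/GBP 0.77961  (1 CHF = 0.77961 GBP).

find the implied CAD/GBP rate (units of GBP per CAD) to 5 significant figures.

1 CAD × 0.68650 = 0.6865 CHF
0.6865 CHF × 0.77961 = 0.535202 GBP

CAD/GBP = 0.53520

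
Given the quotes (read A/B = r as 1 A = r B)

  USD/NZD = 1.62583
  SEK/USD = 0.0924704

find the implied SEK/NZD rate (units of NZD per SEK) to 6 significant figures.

SEK/NZD = 0.150341

1 SEK × 0.0924704 = 0.0924704 USD
0.0924704 USD × 1.62583 = 0.150341 NZD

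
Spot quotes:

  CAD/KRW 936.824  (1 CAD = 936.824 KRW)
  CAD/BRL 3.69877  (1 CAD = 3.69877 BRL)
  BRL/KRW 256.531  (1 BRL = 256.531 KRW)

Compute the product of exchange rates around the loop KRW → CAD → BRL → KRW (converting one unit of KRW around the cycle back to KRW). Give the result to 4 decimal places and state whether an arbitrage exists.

1.0128 (arbitrage exists)

Around KRW → CAD → BRL → KRW: 1 ÷ 936.824 × 3.69877 × 256.531 = 1.012836
Product > 1; profitable direction is KRW → CAD → BRL → KRW.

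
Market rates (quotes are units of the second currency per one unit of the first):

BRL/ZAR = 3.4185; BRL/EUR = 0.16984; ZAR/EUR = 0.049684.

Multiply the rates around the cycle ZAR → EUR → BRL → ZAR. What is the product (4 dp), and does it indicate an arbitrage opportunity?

Around ZAR → EUR → BRL → ZAR: 1 × 0.049684 ÷ 0.16984 × 3.4185 = 1.000028
Product ≈ 1 (deviation 0.003%, within rounding noise).

1.0000 (no arbitrage)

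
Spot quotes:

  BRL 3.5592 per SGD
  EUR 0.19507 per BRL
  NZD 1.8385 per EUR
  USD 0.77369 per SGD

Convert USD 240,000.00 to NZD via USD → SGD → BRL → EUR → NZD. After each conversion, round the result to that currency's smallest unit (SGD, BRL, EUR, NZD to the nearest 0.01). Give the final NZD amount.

USD 240,000.00 ÷ 0.77369 = SGD 310,201.76
SGD 310,201.76 × 3.5592 = BRL 1,104,070.10
BRL 1,104,070.10 × 0.19507 = EUR 215,370.95
EUR 215,370.95 × 1.8385 = NZD 395,959.49

NZD 395,959.49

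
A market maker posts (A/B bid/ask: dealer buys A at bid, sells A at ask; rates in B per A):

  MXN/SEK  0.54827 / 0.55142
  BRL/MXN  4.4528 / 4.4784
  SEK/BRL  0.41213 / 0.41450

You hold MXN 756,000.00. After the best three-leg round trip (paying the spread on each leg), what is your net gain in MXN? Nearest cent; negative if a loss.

Net profit: MXN 4,647.95

Best loop MXN → SEK → BRL → MXN:
MXN 756,000.00 × 0.54827 (sell MXN at bid) = SEK 414,492.12
SEK 414,492.12 × 0.41213 (sell SEK at bid) = BRL 170,824.64
BRL 170,824.64 × 4.4528 (sell BRL at bid) = MXN 760,647.95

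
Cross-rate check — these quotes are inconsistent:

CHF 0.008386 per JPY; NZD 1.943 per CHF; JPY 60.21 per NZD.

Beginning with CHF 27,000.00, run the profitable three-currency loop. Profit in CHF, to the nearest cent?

Profit: CHF 521.21

Profitable loop is CHF → JPY → NZD → CHF:
CHF 27,000.00 ÷ 0.008386 = JPY 3,219,652
JPY 3,219,652 ÷ 60.21 = NZD 53,473.71
NZD 53,473.71 ÷ 1.943 = CHF 27,521.21
Profit = CHF 27,521.21 − CHF 27,000.00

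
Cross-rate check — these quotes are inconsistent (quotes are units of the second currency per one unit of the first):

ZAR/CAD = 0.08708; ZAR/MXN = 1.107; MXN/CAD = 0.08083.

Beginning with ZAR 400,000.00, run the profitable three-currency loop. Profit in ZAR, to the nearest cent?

Profit: ZAR 11,018.88

Profitable loop is ZAR → MXN → CAD → ZAR:
ZAR 400,000.00 × 1.107 = MXN 442,800.00
MXN 442,800.00 × 0.08083 = CAD 35,791.52
CAD 35,791.52 ÷ 0.08708 = ZAR 411,018.88
Profit = ZAR 411,018.88 − ZAR 400,000.00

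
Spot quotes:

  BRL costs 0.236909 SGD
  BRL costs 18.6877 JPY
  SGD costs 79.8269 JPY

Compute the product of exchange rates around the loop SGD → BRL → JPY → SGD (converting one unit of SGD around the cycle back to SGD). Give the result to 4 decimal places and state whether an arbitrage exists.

0.9882 (arbitrage exists)

Around SGD → BRL → JPY → SGD: 1 ÷ 0.236909 × 18.6877 ÷ 79.8269 = 0.988155
Product < 1; profitable direction is SGD → JPY → BRL → SGD.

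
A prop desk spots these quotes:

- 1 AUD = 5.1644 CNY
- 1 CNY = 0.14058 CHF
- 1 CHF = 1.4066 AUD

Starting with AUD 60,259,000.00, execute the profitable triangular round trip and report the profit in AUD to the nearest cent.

Profitable loop is AUD → CNY → CHF → AUD:
AUD 60,259,000.00 × 5.1644 = CNY 311,201,579.60
CNY 311,201,579.60 × 0.14058 = CHF 43,748,718.06
CHF 43,748,718.06 × 1.4066 = AUD 61,536,946.82
Profit = AUD 61,536,946.82 − AUD 60,259,000.00

Profit: AUD 1,277,946.82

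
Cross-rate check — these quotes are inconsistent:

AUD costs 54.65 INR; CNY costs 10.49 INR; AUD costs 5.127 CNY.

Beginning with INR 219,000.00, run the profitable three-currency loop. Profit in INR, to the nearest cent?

Profit: INR 3,533.54

Profitable loop is INR → CNY → AUD → INR:
INR 219,000.00 ÷ 10.49 = CNY 20,877.03
CNY 20,877.03 ÷ 5.127 = AUD 4,071.98
AUD 4,071.98 × 54.65 = INR 222,533.54
Profit = INR 222,533.54 − INR 219,000.00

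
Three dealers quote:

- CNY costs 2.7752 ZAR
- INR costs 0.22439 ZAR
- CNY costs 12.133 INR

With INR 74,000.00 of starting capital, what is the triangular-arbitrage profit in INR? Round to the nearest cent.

Profitable loop is INR → CNY → ZAR → INR:
INR 74,000.00 ÷ 12.133 = CNY 6,099.07
CNY 6,099.07 × 2.7752 = ZAR 16,926.14
ZAR 16,926.14 ÷ 0.22439 = INR 75,431.77
Profit = INR 75,431.77 − INR 74,000.00

Profit: INR 1,431.77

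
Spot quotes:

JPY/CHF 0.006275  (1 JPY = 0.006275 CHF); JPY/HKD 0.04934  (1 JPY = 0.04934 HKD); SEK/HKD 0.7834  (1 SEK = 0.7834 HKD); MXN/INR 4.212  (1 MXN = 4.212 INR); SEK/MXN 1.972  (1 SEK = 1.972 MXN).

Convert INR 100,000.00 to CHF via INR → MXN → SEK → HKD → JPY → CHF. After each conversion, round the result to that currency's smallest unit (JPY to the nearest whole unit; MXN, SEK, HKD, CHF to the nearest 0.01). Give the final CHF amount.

CHF 1,199.51

INR 100,000.00 ÷ 4.212 = MXN 23,741.69
MXN 23,741.69 ÷ 1.972 = SEK 12,039.40
SEK 12,039.40 × 0.7834 = HKD 9,431.67
HKD 9,431.67 ÷ 0.04934 = JPY 191,157
JPY 191,157 × 0.006275 = CHF 1,199.51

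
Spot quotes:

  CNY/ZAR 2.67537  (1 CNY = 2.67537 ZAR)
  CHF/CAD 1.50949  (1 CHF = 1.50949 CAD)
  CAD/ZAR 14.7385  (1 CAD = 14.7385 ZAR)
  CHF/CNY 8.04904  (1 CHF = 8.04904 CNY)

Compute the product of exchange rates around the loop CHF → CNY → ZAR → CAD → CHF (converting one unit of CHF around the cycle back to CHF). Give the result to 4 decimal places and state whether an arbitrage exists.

0.9679 (arbitrage exists)

Around CHF → CNY → ZAR → CAD → CHF: 1 × 8.04904 × 2.67537 ÷ 14.7385 ÷ 1.50949 = 0.967931
Product < 1; profitable direction is CHF → CAD → ZAR → CNY → CHF.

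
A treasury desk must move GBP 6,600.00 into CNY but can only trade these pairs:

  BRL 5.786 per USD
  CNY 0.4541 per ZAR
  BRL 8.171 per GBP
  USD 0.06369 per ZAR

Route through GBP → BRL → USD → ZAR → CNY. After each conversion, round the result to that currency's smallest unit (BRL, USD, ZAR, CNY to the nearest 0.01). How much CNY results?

CNY 66,453.96

GBP 6,600.00 × 8.171 = BRL 53,928.60
BRL 53,928.60 ÷ 5.786 = USD 9,320.53
USD 9,320.53 ÷ 0.06369 = ZAR 146,342.13
ZAR 146,342.13 × 0.4541 = CNY 66,453.96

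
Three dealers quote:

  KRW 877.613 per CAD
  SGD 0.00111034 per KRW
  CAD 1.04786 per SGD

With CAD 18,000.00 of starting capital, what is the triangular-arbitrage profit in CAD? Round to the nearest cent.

Profitable loop is CAD → KRW → SGD → CAD:
CAD 18,000.00 × 877.613 = KRW 15,797,034
KRW 15,797,034 × 0.00111034 = SGD 17,540.08
SGD 17,540.08 × 1.04786 = CAD 18,379.55
Profit = CAD 18,379.55 − CAD 18,000.00

Profit: CAD 379.55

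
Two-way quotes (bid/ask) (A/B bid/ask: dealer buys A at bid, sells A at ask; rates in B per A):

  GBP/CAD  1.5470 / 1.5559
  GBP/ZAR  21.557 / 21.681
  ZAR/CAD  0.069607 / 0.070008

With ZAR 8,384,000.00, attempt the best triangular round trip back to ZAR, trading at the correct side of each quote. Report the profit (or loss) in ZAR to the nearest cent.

Net profit: ZAR 161,049.90

Best loop ZAR → GBP → CAD → ZAR:
ZAR 8,384,000.00 ÷ 21.681 (buy GBP at ask) = GBP 386,698.03
GBP 386,698.03 × 1.5470 (sell GBP at bid) = CAD 598,221.85
CAD 598,221.85 ÷ 0.070008 (buy ZAR at ask) = ZAR 8,545,049.90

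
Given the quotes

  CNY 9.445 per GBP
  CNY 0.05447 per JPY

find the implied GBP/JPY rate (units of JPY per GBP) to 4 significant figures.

1 GBP × 9.445 = 9.445 CNY
9.445 CNY ÷ 0.05447 = 173.398 JPY

GBP/JPY = 173.4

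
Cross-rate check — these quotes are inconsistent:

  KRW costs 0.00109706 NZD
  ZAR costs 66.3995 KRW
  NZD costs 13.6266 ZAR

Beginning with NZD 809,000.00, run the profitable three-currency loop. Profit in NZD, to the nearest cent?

Profitable loop is NZD → KRW → ZAR → NZD:
NZD 809,000.00 ÷ 0.00109706 = KRW 737,425,483
KRW 737,425,483 ÷ 66.3995 = ZAR 11,105,889.09
ZAR 11,105,889.09 ÷ 13.6266 = NZD 815,015.42
Profit = NZD 815,015.42 − NZD 809,000.00

Profit: NZD 6,015.42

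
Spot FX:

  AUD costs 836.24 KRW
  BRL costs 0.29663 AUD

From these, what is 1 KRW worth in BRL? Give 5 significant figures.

1 KRW ÷ 836.24 = 0.00119583 AUD
0.00119583 AUD ÷ 0.29663 = 0.00403138 BRL

KRW/BRL = 0.0040314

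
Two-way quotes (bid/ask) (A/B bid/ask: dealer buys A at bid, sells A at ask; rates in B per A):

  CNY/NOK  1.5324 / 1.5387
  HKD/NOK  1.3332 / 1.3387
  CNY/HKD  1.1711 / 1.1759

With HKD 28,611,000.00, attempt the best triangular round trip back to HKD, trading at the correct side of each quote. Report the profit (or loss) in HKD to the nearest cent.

Net profit: HKD 420,426.07

Best loop HKD → NOK → CNY → HKD:
HKD 28,611,000.00 × 1.3332 (sell HKD at bid) = NOK 38,144,185.20
NOK 38,144,185.20 ÷ 1.5387 (buy CNY at ask) = CNY 24,789,877.95
CNY 24,789,877.95 × 1.1711 (sell CNY at bid) = HKD 29,031,426.07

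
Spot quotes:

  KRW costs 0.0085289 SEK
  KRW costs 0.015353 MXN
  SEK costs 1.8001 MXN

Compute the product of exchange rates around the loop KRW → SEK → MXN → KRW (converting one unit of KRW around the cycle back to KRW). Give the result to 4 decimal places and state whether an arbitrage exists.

Around KRW → SEK → MXN → KRW: 1 × 0.0085289 × 1.8001 ÷ 0.015353 = 0.999992
Product ≈ 1 (deviation 0.001%, within rounding noise).

1.0000 (no arbitrage)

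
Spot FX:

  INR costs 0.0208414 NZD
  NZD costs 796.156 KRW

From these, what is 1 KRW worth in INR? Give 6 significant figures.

1 KRW ÷ 796.156 = 0.00125604 NZD
0.00125604 NZD ÷ 0.0208414 = 0.0602664 INR

KRW/INR = 0.0602664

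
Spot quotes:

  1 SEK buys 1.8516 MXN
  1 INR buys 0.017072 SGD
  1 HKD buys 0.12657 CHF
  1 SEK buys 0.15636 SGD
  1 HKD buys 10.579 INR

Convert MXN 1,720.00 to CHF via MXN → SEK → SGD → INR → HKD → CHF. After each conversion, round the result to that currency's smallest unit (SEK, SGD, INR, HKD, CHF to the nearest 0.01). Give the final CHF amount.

MXN 1,720.00 ÷ 1.8516 = SEK 928.93
SEK 928.93 × 0.15636 = SGD 145.25
SGD 145.25 ÷ 0.017072 = INR 8,508.08
INR 8,508.08 ÷ 10.579 = HKD 804.24
HKD 804.24 × 0.12657 = CHF 101.79

CHF 101.79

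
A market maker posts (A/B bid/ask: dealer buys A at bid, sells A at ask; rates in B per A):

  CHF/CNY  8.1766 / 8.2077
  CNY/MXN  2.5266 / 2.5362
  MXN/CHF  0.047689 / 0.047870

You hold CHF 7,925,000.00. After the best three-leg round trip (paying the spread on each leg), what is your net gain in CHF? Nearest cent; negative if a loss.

Net profit: CHF 27,997.96

Best loop CHF → MXN → CNY → CHF:
CHF 7,925,000.00 ÷ 0.047870 (buy MXN at ask) = MXN 165,552,538.12
MXN 165,552,538.12 ÷ 2.5362 (buy CNY at ask) = CNY 65,275,821.36
CNY 65,275,821.36 ÷ 8.2077 (buy CHF at ask) = CHF 7,952,997.96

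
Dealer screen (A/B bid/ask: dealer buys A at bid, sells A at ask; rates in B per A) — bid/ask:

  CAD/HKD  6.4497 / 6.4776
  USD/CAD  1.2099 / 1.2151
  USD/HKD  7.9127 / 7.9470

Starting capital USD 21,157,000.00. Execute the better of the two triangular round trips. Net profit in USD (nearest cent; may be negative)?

Net profit: USD 112,272.69

Best loop USD → HKD → CAD → USD:
USD 21,157,000.00 × 7.9127 (sell USD at bid) = HKD 167,408,993.90
HKD 167,408,993.90 ÷ 6.4776 (buy CAD at ask) = CAD 25,844,293.24
CAD 25,844,293.24 ÷ 1.2151 (buy USD at ask) = USD 21,269,272.69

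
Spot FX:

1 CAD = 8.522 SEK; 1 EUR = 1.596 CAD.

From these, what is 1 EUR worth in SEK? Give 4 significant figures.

EUR/SEK = 13.60

1 EUR × 1.596 = 1.596 CAD
1.596 CAD × 8.522 = 13.6011 SEK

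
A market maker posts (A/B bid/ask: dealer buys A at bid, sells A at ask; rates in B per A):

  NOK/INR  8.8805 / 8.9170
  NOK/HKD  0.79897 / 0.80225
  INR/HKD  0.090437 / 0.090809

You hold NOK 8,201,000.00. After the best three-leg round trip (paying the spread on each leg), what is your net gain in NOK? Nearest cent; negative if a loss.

Net profit: NOK 8,952.65

Best loop NOK → INR → HKD → NOK:
NOK 8,201,000.00 × 8.8805 (sell NOK at bid) = INR 72,828,980.50
INR 72,828,980.50 × 0.090437 (sell INR at bid) = HKD 6,586,434.51
HKD 6,586,434.51 ÷ 0.80225 (buy NOK at ask) = NOK 8,209,952.65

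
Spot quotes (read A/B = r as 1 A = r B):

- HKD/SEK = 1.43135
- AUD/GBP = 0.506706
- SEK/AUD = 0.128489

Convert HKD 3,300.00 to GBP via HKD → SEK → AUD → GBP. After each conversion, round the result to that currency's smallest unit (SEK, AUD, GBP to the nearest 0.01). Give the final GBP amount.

HKD 3,300.00 × 1.43135 = SEK 4,723.45
SEK 4,723.45 × 0.128489 = AUD 606.91
AUD 606.91 × 0.506706 = GBP 307.52

GBP 307.52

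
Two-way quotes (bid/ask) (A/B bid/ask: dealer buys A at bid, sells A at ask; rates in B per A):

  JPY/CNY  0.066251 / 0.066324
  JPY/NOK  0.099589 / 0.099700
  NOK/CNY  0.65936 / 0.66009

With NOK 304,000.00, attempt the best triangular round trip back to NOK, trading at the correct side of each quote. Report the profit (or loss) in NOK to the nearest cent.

Net profit: NOK 2,032.61

Best loop NOK → JPY → CNY → NOK:
NOK 304,000.00 ÷ 0.099700 (buy JPY at ask) = JPY 3,049,147
JPY 3,049,147 × 0.066251 (sell JPY at bid) = CNY 202,009.07
CNY 202,009.07 ÷ 0.66009 (buy NOK at ask) = NOK 306,032.61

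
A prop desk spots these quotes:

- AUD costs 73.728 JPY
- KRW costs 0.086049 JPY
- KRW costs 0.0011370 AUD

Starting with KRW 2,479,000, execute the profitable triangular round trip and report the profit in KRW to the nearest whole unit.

Profit: KRW 65,658

Profitable loop is KRW → JPY → AUD → KRW:
KRW 2,479,000 × 0.086049 = JPY 213,315
JPY 213,315 ÷ 73.728 = AUD 2,893.28
AUD 2,893.28 ÷ 0.0011370 = KRW 2,544,658
Profit = KRW 2,544,658 − KRW 2,479,000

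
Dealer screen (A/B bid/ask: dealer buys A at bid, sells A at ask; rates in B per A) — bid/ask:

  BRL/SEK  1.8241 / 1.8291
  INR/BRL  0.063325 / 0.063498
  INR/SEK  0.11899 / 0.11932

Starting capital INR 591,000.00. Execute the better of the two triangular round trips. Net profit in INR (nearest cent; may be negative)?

Net profit: INR 14,480.90

Best loop INR → SEK → BRL → INR:
INR 591,000.00 × 0.11899 (sell INR at bid) = SEK 70,323.09
SEK 70,323.09 ÷ 1.8291 (buy BRL at ask) = BRL 38,446.83
BRL 38,446.83 ÷ 0.063498 (buy INR at ask) = INR 605,480.90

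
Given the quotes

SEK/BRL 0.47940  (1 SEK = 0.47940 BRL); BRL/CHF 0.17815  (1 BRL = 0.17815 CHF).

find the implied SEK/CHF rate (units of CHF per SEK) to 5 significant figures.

1 SEK × 0.47940 = 0.4794 BRL
0.4794 BRL × 0.17815 = 0.0854051 CHF

SEK/CHF = 0.085405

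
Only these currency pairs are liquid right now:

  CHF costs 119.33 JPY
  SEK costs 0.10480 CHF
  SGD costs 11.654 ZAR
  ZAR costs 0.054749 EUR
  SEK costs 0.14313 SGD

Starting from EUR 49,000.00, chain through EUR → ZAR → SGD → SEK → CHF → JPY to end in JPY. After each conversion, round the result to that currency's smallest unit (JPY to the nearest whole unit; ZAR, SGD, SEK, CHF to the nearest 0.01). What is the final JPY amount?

JPY 6,710,040

EUR 49,000.00 ÷ 0.054749 = ZAR 894,993.52
ZAR 894,993.52 ÷ 11.654 = SGD 76,797.11
SGD 76,797.11 ÷ 0.14313 = SEK 536,554.95
SEK 536,554.95 × 0.10480 = CHF 56,230.96
CHF 56,230.96 × 119.33 = JPY 6,710,040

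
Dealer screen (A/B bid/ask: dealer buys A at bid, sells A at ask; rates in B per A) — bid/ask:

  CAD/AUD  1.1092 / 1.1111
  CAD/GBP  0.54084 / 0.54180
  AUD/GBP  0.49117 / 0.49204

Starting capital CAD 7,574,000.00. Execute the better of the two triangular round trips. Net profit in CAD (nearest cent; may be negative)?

Best loop CAD → AUD → GBP → CAD:
CAD 7,574,000.00 × 1.1092 (sell CAD at bid) = AUD 8,401,080.80
AUD 8,401,080.80 × 0.49117 (sell AUD at bid) = GBP 4,126,358.86
GBP 4,126,358.86 ÷ 0.54180 (buy CAD at ask) = CAD 7,616,018.56

Net profit: CAD 42,018.56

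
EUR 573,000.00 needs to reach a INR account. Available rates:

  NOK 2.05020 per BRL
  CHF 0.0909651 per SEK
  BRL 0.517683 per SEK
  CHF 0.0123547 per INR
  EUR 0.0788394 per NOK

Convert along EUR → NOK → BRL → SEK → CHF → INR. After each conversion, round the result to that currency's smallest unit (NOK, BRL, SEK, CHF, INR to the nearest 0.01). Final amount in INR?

INR 50,418,947.45

EUR 573,000.00 ÷ 0.0788394 = NOK 7,267,939.63
NOK 7,267,939.63 ÷ 2.05020 = BRL 3,544,990.55
BRL 3,544,990.55 ÷ 0.517683 = SEK 6,847,801.74
SEK 6,847,801.74 × 0.0909651 = CHF 622,910.97
CHF 622,910.97 ÷ 0.0123547 = INR 50,418,947.45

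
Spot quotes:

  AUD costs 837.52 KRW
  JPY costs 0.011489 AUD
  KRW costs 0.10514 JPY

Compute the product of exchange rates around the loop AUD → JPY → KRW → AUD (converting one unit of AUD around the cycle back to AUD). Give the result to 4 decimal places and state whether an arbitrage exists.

0.9884 (arbitrage exists)

Around AUD → JPY → KRW → AUD: 1 ÷ 0.011489 ÷ 0.10514 ÷ 837.52 = 0.988450
Product < 1; profitable direction is AUD → KRW → JPY → AUD.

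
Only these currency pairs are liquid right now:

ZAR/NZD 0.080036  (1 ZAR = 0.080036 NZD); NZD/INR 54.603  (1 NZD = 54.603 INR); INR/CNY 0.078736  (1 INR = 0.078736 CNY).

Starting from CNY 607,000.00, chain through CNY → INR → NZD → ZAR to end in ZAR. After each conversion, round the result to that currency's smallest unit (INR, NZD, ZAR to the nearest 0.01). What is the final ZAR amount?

ZAR 1,764,060.42

CNY 607,000.00 ÷ 0.078736 = INR 7,709,307.05
INR 7,709,307.05 ÷ 54.603 = NZD 141,188.34
NZD 141,188.34 ÷ 0.080036 = ZAR 1,764,060.42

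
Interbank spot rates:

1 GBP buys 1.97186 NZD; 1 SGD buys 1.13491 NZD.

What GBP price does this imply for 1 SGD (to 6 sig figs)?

SGD/GBP = 0.575553

1 SGD × 1.13491 = 1.13491 NZD
1.13491 NZD ÷ 1.97186 = 0.575553 GBP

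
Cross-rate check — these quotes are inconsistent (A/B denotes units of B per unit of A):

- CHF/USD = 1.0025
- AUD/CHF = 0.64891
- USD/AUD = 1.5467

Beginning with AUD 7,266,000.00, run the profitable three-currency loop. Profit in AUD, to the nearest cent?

Profit: AUD 44,891.31

Profitable loop is AUD → CHF → USD → AUD:
AUD 7,266,000.00 × 0.64891 = CHF 4,714,980.06
CHF 4,714,980.06 × 1.0025 = USD 4,726,767.51
USD 4,726,767.51 × 1.5467 = AUD 7,310,891.31
Profit = AUD 7,310,891.31 − AUD 7,266,000.00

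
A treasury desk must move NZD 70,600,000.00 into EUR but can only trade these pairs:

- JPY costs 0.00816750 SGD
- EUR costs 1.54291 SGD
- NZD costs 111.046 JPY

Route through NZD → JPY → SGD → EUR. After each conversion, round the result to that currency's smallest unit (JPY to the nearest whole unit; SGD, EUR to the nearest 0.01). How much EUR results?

EUR 41,500,771.44

NZD 70,600,000.00 × 111.046 = JPY 7,839,847,600
JPY 7,839,847,600 × 0.00816750 = SGD 64,031,955.27
SGD 64,031,955.27 ÷ 1.54291 = EUR 41,500,771.44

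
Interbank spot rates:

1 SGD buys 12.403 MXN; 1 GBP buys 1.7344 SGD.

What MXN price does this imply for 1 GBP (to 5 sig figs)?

1 GBP × 1.7344 = 1.7344 SGD
1.7344 SGD × 12.403 = 21.5118 MXN

GBP/MXN = 21.512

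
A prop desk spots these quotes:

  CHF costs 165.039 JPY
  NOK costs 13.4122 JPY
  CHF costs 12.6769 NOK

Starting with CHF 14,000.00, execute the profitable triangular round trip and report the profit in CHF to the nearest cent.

Profitable loop is CHF → NOK → JPY → CHF:
CHF 14,000.00 × 12.6769 = NOK 177,476.60
NOK 177,476.60 × 13.4122 = JPY 2,380,352
JPY 2,380,352 ÷ 165.039 = CHF 14,422.96
Profit = CHF 14,422.96 − CHF 14,000.00

Profit: CHF 422.96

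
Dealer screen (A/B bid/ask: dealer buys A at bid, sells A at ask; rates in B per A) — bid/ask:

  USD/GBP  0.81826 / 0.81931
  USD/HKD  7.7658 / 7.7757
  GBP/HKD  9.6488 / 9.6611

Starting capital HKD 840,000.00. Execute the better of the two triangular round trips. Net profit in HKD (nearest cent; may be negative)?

Net profit: HKD 12,912.37

Best loop HKD → USD → GBP → HKD:
HKD 840,000.00 ÷ 7.7757 (buy USD at ask) = USD 108,028.86
USD 108,028.86 × 0.81826 (sell USD at bid) = GBP 88,395.69
GBP 88,395.69 × 9.6488 (sell GBP at bid) = HKD 852,912.37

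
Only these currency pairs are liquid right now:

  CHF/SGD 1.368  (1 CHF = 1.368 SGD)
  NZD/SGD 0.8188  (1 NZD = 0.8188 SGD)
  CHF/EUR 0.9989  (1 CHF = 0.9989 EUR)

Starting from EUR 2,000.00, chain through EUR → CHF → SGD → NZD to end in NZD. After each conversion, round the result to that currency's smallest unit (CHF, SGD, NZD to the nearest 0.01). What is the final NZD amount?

NZD 3,345.15

EUR 2,000.00 ÷ 0.9989 = CHF 2,002.20
CHF 2,002.20 × 1.368 = SGD 2,739.01
SGD 2,739.01 ÷ 0.8188 = NZD 3,345.15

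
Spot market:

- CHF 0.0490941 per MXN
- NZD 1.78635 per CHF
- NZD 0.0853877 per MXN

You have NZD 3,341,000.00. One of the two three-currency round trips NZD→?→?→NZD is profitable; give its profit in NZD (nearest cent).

Profitable loop is NZD → MXN → CHF → NZD:
NZD 3,341,000.00 ÷ 0.0853877 = MXN 39,127,415.31
MXN 39,127,415.31 × 0.0490941 = CHF 1,920,925.24
CHF 1,920,925.24 × 1.78635 = NZD 3,431,444.80
Profit = NZD 3,431,444.80 − NZD 3,341,000.00

Profit: NZD 90,444.80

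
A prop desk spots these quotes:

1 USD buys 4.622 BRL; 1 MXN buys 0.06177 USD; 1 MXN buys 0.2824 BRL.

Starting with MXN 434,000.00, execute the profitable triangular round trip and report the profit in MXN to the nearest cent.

Profit: MXN 4,765.61

Profitable loop is MXN → USD → BRL → MXN:
MXN 434,000.00 × 0.06177 = USD 26,808.18
USD 26,808.18 × 4.622 = BRL 123,907.41
BRL 123,907.41 ÷ 0.2824 = MXN 438,765.61
Profit = MXN 438,765.61 − MXN 434,000.00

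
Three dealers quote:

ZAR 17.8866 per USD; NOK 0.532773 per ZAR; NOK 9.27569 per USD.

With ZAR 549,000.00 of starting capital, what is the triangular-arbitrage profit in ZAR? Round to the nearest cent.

Profitable loop is ZAR → NOK → USD → ZAR:
ZAR 549,000.00 × 0.532773 = NOK 292,492.38
NOK 292,492.38 ÷ 9.27569 = USD 31,533.22
USD 31,533.22 × 17.8866 = ZAR 564,022.10
Profit = ZAR 564,022.10 − ZAR 549,000.00

Profit: ZAR 15,022.10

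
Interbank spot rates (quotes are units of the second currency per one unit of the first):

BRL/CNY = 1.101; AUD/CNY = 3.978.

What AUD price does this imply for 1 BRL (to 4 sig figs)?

BRL/AUD = 0.2768

1 BRL × 1.101 = 1.101 CNY
1.101 CNY ÷ 3.978 = 0.276772 AUD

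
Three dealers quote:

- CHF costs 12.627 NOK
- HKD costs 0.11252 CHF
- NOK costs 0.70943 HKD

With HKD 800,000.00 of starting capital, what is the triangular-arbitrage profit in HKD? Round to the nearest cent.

Profitable loop is HKD → CHF → NOK → HKD:
HKD 800,000.00 × 0.11252 = CHF 90,016.00
CHF 90,016.00 × 12.627 = NOK 1,136,632.03
NOK 1,136,632.03 × 0.70943 = HKD 806,360.86
Profit = HKD 806,360.86 − HKD 800,000.00

Profit: HKD 6,360.86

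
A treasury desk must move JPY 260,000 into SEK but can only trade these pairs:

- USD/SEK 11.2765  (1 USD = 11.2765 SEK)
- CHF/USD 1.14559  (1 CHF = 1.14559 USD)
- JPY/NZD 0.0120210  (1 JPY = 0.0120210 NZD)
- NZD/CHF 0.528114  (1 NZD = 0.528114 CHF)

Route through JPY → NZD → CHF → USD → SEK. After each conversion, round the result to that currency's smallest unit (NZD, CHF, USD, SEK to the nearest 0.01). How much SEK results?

SEK 21,322.85

JPY 260,000 × 0.0120210 = NZD 3,125.46
NZD 3,125.46 × 0.528114 = CHF 1,650.60
CHF 1,650.60 × 1.14559 = USD 1,890.91
USD 1,890.91 × 11.2765 = SEK 21,322.85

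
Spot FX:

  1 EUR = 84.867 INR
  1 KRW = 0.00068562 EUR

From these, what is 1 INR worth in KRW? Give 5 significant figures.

1 INR ÷ 84.867 = 0.0117831 EUR
0.0117831 EUR ÷ 0.00068562 = 17.1861 KRW

INR/KRW = 17.186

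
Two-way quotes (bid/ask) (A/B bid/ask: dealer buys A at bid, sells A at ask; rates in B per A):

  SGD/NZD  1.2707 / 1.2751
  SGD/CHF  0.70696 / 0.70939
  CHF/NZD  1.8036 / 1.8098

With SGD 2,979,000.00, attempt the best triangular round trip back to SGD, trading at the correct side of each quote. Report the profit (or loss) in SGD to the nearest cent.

Best loop SGD → CHF → NZD → SGD:
SGD 2,979,000.00 × 0.70696 (sell SGD at bid) = CHF 2,106,033.84
CHF 2,106,033.84 × 1.8036 (sell CHF at bid) = NZD 3,798,442.63
NZD 3,798,442.63 ÷ 1.2751 (buy SGD at ask) = SGD 2,978,937.05

Net result: SGD -62.95 (no profitable arbitrage after spreads)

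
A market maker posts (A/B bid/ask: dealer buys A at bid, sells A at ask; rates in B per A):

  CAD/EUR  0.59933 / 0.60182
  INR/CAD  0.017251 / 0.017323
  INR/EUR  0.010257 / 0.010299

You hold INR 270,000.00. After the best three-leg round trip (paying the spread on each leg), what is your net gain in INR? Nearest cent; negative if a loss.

Net profit: INR 1,049.74

Best loop INR → CAD → EUR → INR:
INR 270,000.00 × 0.017251 (sell INR at bid) = CAD 4,657.77
CAD 4,657.77 × 0.59933 (sell CAD at bid) = EUR 2,791.54
EUR 2,791.54 ÷ 0.010299 (buy INR at ask) = INR 271,049.74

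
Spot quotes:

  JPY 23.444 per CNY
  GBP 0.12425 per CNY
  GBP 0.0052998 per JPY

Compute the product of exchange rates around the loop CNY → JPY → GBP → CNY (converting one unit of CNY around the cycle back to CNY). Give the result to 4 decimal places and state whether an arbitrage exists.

1.0000 (no arbitrage)

Around CNY → JPY → GBP → CNY: 1 × 23.444 × 0.0052998 ÷ 0.12425 = 0.999988
Product ≈ 1 (deviation 0.001%, within rounding noise).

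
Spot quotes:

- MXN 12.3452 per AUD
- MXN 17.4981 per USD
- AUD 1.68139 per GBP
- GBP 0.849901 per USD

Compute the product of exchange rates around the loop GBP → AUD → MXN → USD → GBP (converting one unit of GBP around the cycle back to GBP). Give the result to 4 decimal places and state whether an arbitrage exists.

Around GBP → AUD → MXN → USD → GBP: 1 × 1.68139 × 12.3452 ÷ 17.4981 × 0.849901 = 1.008194
Product > 1; profitable direction is GBP → AUD → MXN → USD → GBP.

1.0082 (arbitrage exists)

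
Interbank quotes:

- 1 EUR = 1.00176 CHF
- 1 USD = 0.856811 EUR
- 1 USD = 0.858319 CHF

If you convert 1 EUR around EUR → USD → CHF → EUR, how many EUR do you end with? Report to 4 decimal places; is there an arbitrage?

Around EUR → USD → CHF → EUR: 1 ÷ 0.856811 × 0.858319 ÷ 1.00176 = 1.000000
Product ≈ 1 (deviation 0.000%, within rounding noise).

1.0000 (no arbitrage)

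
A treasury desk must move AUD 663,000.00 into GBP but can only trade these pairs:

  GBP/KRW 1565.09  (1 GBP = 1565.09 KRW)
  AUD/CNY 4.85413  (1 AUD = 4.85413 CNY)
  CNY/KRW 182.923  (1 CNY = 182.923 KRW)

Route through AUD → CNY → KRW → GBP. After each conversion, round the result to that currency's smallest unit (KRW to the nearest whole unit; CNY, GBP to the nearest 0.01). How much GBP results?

AUD 663,000.00 × 4.85413 = CNY 3,218,288.19
CNY 3,218,288.19 × 182.923 = KRW 588,698,931
KRW 588,698,931 ÷ 1565.09 = GBP 376,143.82

GBP 376,143.82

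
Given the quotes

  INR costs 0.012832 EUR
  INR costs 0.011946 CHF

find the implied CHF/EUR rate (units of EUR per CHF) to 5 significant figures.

1 CHF ÷ 0.011946 = 83.71 INR
83.71 INR × 0.012832 = 1.07417 EUR

CHF/EUR = 1.0742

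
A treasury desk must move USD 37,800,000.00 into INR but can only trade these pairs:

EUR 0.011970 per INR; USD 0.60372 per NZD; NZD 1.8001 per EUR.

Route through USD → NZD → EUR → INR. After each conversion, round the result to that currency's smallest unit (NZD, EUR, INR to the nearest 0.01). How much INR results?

INR 2,905,798,225.56

USD 37,800,000.00 ÷ 0.60372 = NZD 62,611,806.80
NZD 62,611,806.80 ÷ 1.8001 = EUR 34,782,404.76
EUR 34,782,404.76 ÷ 0.011970 = INR 2,905,798,225.56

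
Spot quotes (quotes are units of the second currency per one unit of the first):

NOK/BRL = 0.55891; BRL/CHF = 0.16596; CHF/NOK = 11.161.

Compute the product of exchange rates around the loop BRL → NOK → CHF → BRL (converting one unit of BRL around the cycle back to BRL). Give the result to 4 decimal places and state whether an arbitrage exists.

Around BRL → NOK → CHF → BRL: 1 ÷ 0.55891 ÷ 11.161 ÷ 0.16596 = 0.965943
Product < 1; profitable direction is BRL → CHF → NOK → BRL.

0.9659 (arbitrage exists)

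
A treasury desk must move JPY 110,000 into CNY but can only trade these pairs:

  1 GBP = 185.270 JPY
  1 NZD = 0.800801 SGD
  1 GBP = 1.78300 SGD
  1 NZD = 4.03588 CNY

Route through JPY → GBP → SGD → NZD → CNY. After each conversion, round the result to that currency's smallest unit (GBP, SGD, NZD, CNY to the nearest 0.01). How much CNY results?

JPY 110,000 ÷ 185.270 = GBP 593.73
GBP 593.73 × 1.78300 = SGD 1,058.62
SGD 1,058.62 ÷ 0.800801 = NZD 1,321.95
NZD 1,321.95 × 4.03588 = CNY 5,335.23

CNY 5,335.23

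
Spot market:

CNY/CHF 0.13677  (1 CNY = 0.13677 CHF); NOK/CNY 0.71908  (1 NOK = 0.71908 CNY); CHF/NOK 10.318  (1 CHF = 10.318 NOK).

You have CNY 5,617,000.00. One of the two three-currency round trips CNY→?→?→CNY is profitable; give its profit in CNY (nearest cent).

Profit: CNY 82,910.08

Profitable loop is CNY → CHF → NOK → CNY:
CNY 5,617,000.00 × 0.13677 = CHF 768,237.09
CHF 768,237.09 × 10.318 = NOK 7,926,670.29
NOK 7,926,670.29 × 0.71908 = CNY 5,699,910.08
Profit = CNY 5,699,910.08 − CNY 5,617,000.00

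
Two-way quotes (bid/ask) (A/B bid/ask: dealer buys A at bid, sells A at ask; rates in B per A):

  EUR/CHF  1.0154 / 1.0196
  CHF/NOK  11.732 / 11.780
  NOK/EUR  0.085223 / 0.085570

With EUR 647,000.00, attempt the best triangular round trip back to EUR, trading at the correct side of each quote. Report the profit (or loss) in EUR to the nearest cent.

Net profit: EUR 9,856.21

Best loop EUR → CHF → NOK → EUR:
EUR 647,000.00 × 1.0154 (sell EUR at bid) = CHF 656,963.80
CHF 656,963.80 × 11.732 (sell CHF at bid) = NOK 7,707,499.30
NOK 7,707,499.30 × 0.085223 (sell NOK at bid) = EUR 656,856.21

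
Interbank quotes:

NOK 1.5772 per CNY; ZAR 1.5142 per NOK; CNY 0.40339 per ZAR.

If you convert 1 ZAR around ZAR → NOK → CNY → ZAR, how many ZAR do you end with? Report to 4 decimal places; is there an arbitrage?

1.0380 (arbitrage exists)

Around ZAR → NOK → CNY → ZAR: 1 ÷ 1.5142 ÷ 1.5772 ÷ 0.40339 = 1.038018
Product > 1; profitable direction is ZAR → NOK → CNY → ZAR.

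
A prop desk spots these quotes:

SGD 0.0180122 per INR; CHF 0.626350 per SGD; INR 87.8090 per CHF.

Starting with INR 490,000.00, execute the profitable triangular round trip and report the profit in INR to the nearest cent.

Profit: INR 4,621.75

Profitable loop is INR → CHF → SGD → INR:
INR 490,000.00 ÷ 87.8090 = CHF 5,580.29
CHF 5,580.29 ÷ 0.626350 = SGD 8,909.23
SGD 8,909.23 ÷ 0.0180122 = INR 494,621.75
Profit = INR 494,621.75 − INR 490,000.00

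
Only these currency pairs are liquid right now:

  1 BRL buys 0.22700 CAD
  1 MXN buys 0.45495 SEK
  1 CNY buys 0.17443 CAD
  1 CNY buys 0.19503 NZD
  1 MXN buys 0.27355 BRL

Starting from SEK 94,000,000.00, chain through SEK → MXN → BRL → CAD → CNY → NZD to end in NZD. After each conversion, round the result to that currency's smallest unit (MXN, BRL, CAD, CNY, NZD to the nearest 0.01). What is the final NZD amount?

SEK 94,000,000.00 ÷ 0.45495 = MXN 206,616,111.66
MXN 206,616,111.66 × 0.27355 = BRL 56,519,837.34
BRL 56,519,837.34 × 0.22700 = CAD 12,830,003.08
CAD 12,830,003.08 ÷ 0.17443 = CNY 73,553,878.81
CNY 73,553,878.81 × 0.19503 = NZD 14,345,212.98

NZD 14,345,212.98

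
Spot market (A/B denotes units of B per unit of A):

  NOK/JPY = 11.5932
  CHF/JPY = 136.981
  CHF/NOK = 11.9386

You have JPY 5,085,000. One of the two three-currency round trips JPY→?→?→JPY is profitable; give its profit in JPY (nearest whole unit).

Profitable loop is JPY → CHF → NOK → JPY:
JPY 5,085,000 ÷ 136.981 = CHF 37,121.94
CHF 37,121.94 × 11.9386 = NOK 443,183.95
NOK 443,183.95 × 11.5932 = JPY 5,137,920
Profit = JPY 5,137,920 − JPY 5,085,000

Profit: JPY 52,920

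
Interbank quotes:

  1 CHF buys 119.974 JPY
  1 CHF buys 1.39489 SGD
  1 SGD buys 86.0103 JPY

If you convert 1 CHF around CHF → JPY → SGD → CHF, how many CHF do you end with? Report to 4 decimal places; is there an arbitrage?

Around CHF → JPY → SGD → CHF: 1 × 119.974 ÷ 86.0103 ÷ 1.39489 = 0.999992
Product ≈ 1 (deviation 0.001%, within rounding noise).

1.0000 (no arbitrage)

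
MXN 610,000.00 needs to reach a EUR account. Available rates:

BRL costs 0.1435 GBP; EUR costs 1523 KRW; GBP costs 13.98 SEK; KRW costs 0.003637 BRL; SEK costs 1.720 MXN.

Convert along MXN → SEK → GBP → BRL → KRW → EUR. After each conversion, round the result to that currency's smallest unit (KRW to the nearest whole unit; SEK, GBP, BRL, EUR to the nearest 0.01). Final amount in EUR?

MXN 610,000.00 ÷ 1.720 = SEK 354,651.16
SEK 354,651.16 ÷ 13.98 = GBP 25,368.47
GBP 25,368.47 ÷ 0.1435 = BRL 176,783.76
BRL 176,783.76 ÷ 0.003637 = KRW 48,607,028
KRW 48,607,028 ÷ 1523 = EUR 31,915.32

EUR 31,915.32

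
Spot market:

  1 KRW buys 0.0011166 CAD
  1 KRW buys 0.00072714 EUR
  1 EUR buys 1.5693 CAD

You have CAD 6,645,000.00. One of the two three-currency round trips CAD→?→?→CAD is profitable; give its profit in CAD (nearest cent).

Profit: CAD 145,806.76

Profitable loop is CAD → KRW → EUR → CAD:
CAD 6,645,000.00 ÷ 0.0011166 = KRW 5,951,101,558
KRW 5,951,101,558 × 0.00072714 = EUR 4,327,283.99
EUR 4,327,283.99 × 1.5693 = CAD 6,790,806.76
Profit = CAD 6,790,806.76 − CAD 6,645,000.00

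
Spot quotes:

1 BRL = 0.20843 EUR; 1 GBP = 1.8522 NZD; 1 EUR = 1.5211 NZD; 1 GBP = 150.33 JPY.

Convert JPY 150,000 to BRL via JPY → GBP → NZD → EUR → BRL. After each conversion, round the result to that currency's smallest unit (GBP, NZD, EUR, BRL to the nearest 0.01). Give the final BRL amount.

JPY 150,000 ÷ 150.33 = GBP 997.80
GBP 997.80 × 1.8522 = NZD 1,848.13
NZD 1,848.13 ÷ 1.5211 = EUR 1,215.00
EUR 1,215.00 ÷ 0.20843 = BRL 5,829.30

BRL 5,829.30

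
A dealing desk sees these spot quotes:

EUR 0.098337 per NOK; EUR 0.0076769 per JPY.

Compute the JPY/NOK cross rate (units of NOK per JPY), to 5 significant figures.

JPY/NOK = 0.078067

1 JPY × 0.0076769 = 0.0076769 EUR
0.0076769 EUR ÷ 0.098337 = 0.0780673 NOK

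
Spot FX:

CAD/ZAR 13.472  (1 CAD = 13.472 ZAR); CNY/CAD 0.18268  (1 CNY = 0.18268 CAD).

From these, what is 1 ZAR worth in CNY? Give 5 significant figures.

ZAR/CNY = 0.40633

1 ZAR ÷ 13.472 = 0.074228 CAD
0.074228 CAD ÷ 0.18268 = 0.406328 CNY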